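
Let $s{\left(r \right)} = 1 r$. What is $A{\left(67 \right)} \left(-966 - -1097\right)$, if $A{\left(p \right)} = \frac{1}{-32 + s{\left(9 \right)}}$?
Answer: $- \frac{131}{23} \approx -5.6956$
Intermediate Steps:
$s{\left(r \right)} = r$
$A{\left(p \right)} = - \frac{1}{23}$ ($A{\left(p \right)} = \frac{1}{-32 + 9} = \frac{1}{-23} = - \frac{1}{23}$)
$A{\left(67 \right)} \left(-966 - -1097\right) = - \frac{-966 - -1097}{23} = - \frac{-966 + 1097}{23} = \left(- \frac{1}{23}\right) 131 = - \frac{131}{23}$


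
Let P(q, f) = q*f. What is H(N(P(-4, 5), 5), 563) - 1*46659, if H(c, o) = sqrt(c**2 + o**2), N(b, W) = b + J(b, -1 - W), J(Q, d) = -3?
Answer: -46659 + sqrt(317498) ≈ -46096.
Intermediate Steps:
P(q, f) = f*q
N(b, W) = -3 + b (N(b, W) = b - 3 = -3 + b)
H(N(P(-4, 5), 5), 563) - 1*46659 = sqrt((-3 + 5*(-4))**2 + 563**2) - 1*46659 = sqrt((-3 - 20)**2 + 316969) - 46659 = sqrt((-23)**2 + 316969) - 46659 = sqrt(529 + 316969) - 46659 = sqrt(317498) - 46659 = -46659 + sqrt(317498)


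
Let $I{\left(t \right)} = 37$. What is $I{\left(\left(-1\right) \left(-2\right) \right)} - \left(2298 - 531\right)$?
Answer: $-1730$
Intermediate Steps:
$I{\left(\left(-1\right) \left(-2\right) \right)} - \left(2298 - 531\right) = 37 - \left(2298 - 531\right) = 37 - 1767 = -1730$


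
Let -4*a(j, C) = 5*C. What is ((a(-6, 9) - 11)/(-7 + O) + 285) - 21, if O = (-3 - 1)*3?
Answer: 20153/76 ≈ 265.17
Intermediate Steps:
a(j, C) = -5*C/4
O = -12 (O = -4*3 = -12)
((a(-6, 9) - 11)/(-7 + O) + 285) - 21 = ((-5/4*9 - 11)/(-7 - 12) + 285) - 21 = ((-45/4 - 11)/(-19) + 285) - 21 = (-89/4*(-1/19) + 285) - 21 = (89/76 + 285) - 21 = 21749/76 - 21 = 20153/76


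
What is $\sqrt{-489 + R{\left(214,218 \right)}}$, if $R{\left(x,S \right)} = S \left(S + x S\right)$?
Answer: $\sqrt{10217171} \approx 3196.4$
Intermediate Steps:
$R{\left(x,S \right)} = S \left(S + S x\right)$
$\sqrt{-489 + R{\left(214,218 \right)}} = \sqrt{-489 + 218^{2} \left(1 + 214\right)} = \sqrt{-489 + 47524 \cdot 215} = \sqrt{-489 + 10217660} = \sqrt{10217171}$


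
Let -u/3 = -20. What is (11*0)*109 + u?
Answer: 60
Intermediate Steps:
u = 60 (u = -3*(-20) = 60)
(11*0)*109 + u = (11*0)*109 + 60 = 0*109 + 60 = 0 + 60 = 60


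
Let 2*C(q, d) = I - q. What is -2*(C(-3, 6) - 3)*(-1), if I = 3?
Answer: 0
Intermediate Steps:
C(q, d) = 3/2 - q/2 (C(q, d) = (3 - q)/2 = 3/2 - q/2)
-2*(C(-3, 6) - 3)*(-1) = -2*((3/2 - 1/2*(-3)) - 3)*(-1) = -2*((3/2 + 3/2) - 3)*(-1) = -2*(3 - 3)*(-1) = -0*(-1) = -2*0 = 0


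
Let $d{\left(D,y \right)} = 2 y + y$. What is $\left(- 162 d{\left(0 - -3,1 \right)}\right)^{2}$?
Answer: $236196$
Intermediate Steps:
$d{\left(D,y \right)} = 3 y$
$\left(- 162 d{\left(0 - -3,1 \right)}\right)^{2} = \left(- 162 \cdot 3 \cdot 1\right)^{2} = \left(\left(-162\right) 3\right)^{2} = \left(-486\right)^{2} = 236196$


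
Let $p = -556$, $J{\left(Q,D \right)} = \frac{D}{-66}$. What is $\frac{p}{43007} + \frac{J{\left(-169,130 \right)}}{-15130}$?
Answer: $- \frac{54961957}{4294593006} \approx -0.012798$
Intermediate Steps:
$J{\left(Q,D \right)} = - \frac{D}{66}$ ($J{\left(Q,D \right)} = D \left(- \frac{1}{66}\right) = - \frac{D}{66}$)
$\frac{p}{43007} + \frac{J{\left(-169,130 \right)}}{-15130} = - \frac{556}{43007} + \frac{\left(- \frac{1}{66}\right) 130}{-15130} = \left(-556\right) \frac{1}{43007} - - \frac{13}{99858} = - \frac{556}{43007} + \frac{13}{99858} = - \frac{54961957}{4294593006}$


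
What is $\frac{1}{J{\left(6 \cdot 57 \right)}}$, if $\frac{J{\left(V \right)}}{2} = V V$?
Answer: $\frac{1}{233928} \approx 4.2748 \cdot 10^{-6}$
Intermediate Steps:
$J{\left(V \right)} = 2 V^{2}$ ($J{\left(V \right)} = 2 V V = 2 V^{2}$)
$\frac{1}{J{\left(6 \cdot 57 \right)}} = \frac{1}{2 \left(6 \cdot 57\right)^{2}} = \frac{1}{2 \cdot 342^{2}} = \frac{1}{2 \cdot 116964} = \frac{1}{233928}$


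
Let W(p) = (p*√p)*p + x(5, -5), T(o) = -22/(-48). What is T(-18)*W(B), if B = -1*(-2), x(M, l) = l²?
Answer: 275/24 + 11*√2/6 ≈ 14.051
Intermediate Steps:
T(o) = 11/24 (T(o) = -22*(-1/48) = 11/24)
B = 2
W(p) = 25 + p^(5/2) (W(p) = (p*√p)*p + (-5)² = p^(3/2)*p + 25 = p^(5/2) + 25 = 25 + p^(5/2))
T(-18)*W(B) = 11*(25 + 2^(5/2))/24 = 11*(25 + 4*√2)/24 = 275/24 + 11*√2/6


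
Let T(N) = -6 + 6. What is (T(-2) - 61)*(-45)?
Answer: 2745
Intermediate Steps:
T(N) = 0
(T(-2) - 61)*(-45) = (0 - 61)*(-45) = -61*(-45) = 2745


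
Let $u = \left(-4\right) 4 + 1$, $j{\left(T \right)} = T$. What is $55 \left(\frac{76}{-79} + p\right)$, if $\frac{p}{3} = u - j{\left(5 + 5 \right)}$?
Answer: $- \frac{330055}{79} \approx -4177.9$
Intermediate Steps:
$u = -15$ ($u = -16 + 1 = -15$)
$p = -75$ ($p = 3 \left(-15 - \left(5 + 5\right)\right) = 3 \left(-15 - 10\right) = 3 \left(-25\right) = -75$)
$55 \left(\frac{76}{-79} + p\right) = 55 \left(\frac{76}{-79} - 75\right) = 55 \left(76 \left(- \frac{1}{79}\right) - 75\right) = 55 \left(- \frac{76}{79} - 75\right) = 55 \left(- \frac{6001}{79}\right) = - \frac{330055}{79}$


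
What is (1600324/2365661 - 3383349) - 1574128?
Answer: -11727708396973/2365661 ≈ -4.9575e+6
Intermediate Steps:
(1600324/2365661 - 3383349) - 1574128 = -8003855178365/2365661 - 1574128 = -11727708396973/2365661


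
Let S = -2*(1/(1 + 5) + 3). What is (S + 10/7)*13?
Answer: -1339/21 ≈ -63.762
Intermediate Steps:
S = -19/3 (S = -2*(1/6 + 3) = -2*19/6 = -19/3 ≈ -6.3333)
(S + 10/7)*13 = (-19/3 + 10/7)*13 = -103/21*13 = -1339/21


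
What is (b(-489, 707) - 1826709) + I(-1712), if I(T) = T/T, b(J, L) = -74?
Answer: -1826782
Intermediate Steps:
I(T) = 1
(b(-489, 707) - 1826709) + I(-1712) = (-74 - 1826709) + 1 = -1826783 + 1 = -1826782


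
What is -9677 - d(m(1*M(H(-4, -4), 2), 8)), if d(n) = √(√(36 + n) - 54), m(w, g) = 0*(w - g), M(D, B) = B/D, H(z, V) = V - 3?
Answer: -9677 - 4*I*√3 ≈ -9677.0 - 6.9282*I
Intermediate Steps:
H(z, V) = -3 + V
m(w, g) = 0
d(n) = √(-54 + √(36 + n))
-9677 - d(m(1*M(H(-4, -4), 2), 8)) = -9677 - √(-54 + √(36 + 0)) = -9677 - √(-54 + √36) = -9677 - √(-54 + 6) = -9677 - √(-48) = -9677 - 4*I*√3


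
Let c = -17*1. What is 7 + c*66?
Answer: -1115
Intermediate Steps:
c = -17
7 + c*66 = 7 - 17*66 = 7 - 1122 = -1115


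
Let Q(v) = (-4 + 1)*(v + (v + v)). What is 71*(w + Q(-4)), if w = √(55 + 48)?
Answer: 2556 + 71*√103 ≈ 3276.6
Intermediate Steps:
Q(v) = -9*v (Q(v) = -3*(v + 2*v) = -9*v)
w = √103 ≈ 10.149
71*(w + Q(-4)) = 71*(√103 - 9*(-4)) = 71*(√103 + 36) = 71*(36 + √103) = 2556 + 71*√103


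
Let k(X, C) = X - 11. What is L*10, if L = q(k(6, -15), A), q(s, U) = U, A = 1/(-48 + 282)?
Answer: 5/117 ≈ 0.042735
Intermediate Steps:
k(X, C) = -11 + X
A = 1/234 ≈ 0.0042735
L = 1/234 ≈ 0.0042735
L*10 = (1/234)*10 = 5/117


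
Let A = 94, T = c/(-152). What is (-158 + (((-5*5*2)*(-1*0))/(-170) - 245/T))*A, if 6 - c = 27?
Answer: -544636/3 ≈ -1.8155e+5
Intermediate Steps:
c = -21 (c = 6 - 1*27 = 6 - 27 = -21)
T = 21/152 (T = -21/(-152) = -21*(-1/152) = 21/152 ≈ 0.13816)
(-158 + (((-5*5*2)*(-1*0))/(-170) - 245/T))*A = (-158 + (((-5*5*2)*(-1*0))/(-170) - 245/21/152))*94 = (-158 + ((-25*2*0)*(-1/170) - 245*152/21))*94 = (-158 + (-50*0*(-1/170) - 5320/3))*94 = (-158 + (0*(-1/170) - 5320/3))*94 = (-158 + (0 - 5320/3))*94 = (-158 - 5320/3)*94 = -5794/3*94 = -544636/3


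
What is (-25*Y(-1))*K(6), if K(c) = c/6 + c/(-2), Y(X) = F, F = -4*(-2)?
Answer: 400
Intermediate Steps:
F = 8
Y(X) = 8
K(c) = -c/3 (K(c) = c*(⅙) + c*(-½) = c/6 - c/2 = -c/3)
(-25*Y(-1))*K(6) = (-25*8)*(-⅓*6) = -200*(-2) = 400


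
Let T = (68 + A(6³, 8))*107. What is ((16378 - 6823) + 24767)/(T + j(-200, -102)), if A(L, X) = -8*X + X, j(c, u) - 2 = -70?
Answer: 17161/608 ≈ 28.225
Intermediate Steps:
j(c, u) = -68 (j(c, u) = 2 - 70 = -68)
A(L, X) = -7*X
T = 1284 (T = (68 - 7*8)*107 = (68 - 56)*107 = 12*107 = 1284)
((16378 - 6823) + 24767)/(T + j(-200, -102)) = ((16378 - 6823) + 24767)/(1284 - 68) = (9555 + 24767)/1216 = 34322*(1/1216) = 17161/608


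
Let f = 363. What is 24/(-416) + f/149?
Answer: 18429/7748 ≈ 2.3785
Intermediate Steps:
24/(-416) + f/149 = 24/(-416) + 363/149 = 24*(-1/416) + 363*(1/149) = -3/52 + 363/149 = 18429/7748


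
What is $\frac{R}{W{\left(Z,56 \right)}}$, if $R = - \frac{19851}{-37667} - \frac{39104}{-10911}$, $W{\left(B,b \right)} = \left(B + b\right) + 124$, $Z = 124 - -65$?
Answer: $\frac{1689524629}{151653331053} \approx 0.011141$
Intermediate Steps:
$Z = 189$ ($Z = 124 + 65 = 189$)
$W{\left(B,b \right)} = 124 + B + b$
$R = \frac{1689524629}{410984637}$ ($R = \left(-19851\right) \left(- \frac{1}{37667}\right) - - \frac{39104}{10911} = \frac{19851}{37667} + \frac{39104}{10911} = \frac{1689524629}{410984637} \approx 4.1109$)
$\frac{R}{W{\left(Z,56 \right)}} = \frac{1689524629}{410984637 \left(124 + 189 + 56\right)} = \frac{1689524629}{410984637 \cdot 369} = \frac{1689524629}{410984637} \cdot \frac{1}{369} = \frac{1689524629}{151653331053}$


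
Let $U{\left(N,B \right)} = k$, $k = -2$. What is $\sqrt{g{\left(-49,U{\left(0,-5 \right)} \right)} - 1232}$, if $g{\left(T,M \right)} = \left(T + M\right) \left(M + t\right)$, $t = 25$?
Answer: $i \sqrt{2405} \approx 49.041 i$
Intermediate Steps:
$U{\left(N,B \right)} = -2$
$g{\left(T,M \right)} = \left(25 + M\right) \left(M + T\right)$ ($g{\left(T,M \right)} = \left(T + M\right) \left(M + 25\right) = \left(M + T\right) \left(25 + M\right) = \left(25 + M\right) \left(M + T\right)$)
$\sqrt{g{\left(-49,U{\left(0,-5 \right)} \right)} - 1232} = \sqrt{\left(\left(-2\right)^{2} + 25 \left(-2\right) + 25 \left(-49\right) - -98\right) - 1232} = \sqrt{\left(4 - 50 - 1225 + 98\right) - 1232} = \sqrt{-1173 - 1232} = \sqrt{-2405} = i \sqrt{2405}$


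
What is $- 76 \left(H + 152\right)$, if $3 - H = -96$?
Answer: $-19076$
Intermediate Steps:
$H = 99$ ($H = 3 - -96 = 3 + 96 = 99$)
$- 76 \left(H + 152\right) = - 76 \left(99 + 152\right) = \left(-76\right) 251 = -19076$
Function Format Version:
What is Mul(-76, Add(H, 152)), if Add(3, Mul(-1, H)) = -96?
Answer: -19076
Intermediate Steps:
H = 99 (H = Add(3, Mul(-1, -96)) = Add(3, 96) = 99)
Mul(-76, Add(H, 152)) = Mul(-76, Add(99, 152)) = Mul(-76, 251) = -19076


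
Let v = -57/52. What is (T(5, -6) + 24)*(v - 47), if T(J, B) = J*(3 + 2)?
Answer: -122549/52 ≈ -2356.7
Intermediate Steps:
T(J, B) = 5*J (T(J, B) = J*5 = 5*J)
v = -57/52 (v = -57*1/52 = -57/52 ≈ -1.0962)
(T(5, -6) + 24)*(v - 47) = (5*5 + 24)*(-57/52 - 47) = (25 + 24)*(-2501/52) = 49*(-2501/52) = -122549/52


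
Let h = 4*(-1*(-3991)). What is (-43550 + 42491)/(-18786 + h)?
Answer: 1059/2822 ≈ 0.37527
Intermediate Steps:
h = 15964 (h = 4*3991 = 15964)
(-43550 + 42491)/(-18786 + h) = (-43550 + 42491)/(-18786 + 15964) = -1059/(-2822) = -1059*(-1/2822) = 1059/2822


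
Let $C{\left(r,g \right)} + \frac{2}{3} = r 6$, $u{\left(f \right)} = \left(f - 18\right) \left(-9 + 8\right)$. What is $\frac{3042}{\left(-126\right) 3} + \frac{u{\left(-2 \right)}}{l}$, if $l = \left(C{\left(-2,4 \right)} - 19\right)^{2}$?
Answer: $- \frac{304289}{37905} \approx -8.0277$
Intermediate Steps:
$u{\left(f \right)} = 18 - f$ ($u{\left(f \right)} = \left(-18 + f\right) \left(-1\right) = 18 - f$)
$C{\left(r,g \right)} = - \frac{2}{3} + 6 r$ ($C{\left(r,g \right)} = - \frac{2}{3} + r 6 = - \frac{2}{3} + 6 r$)
$l = \frac{9025}{9}$ ($l = \left(\left(- \frac{2}{3} + 6 \left(-2\right)\right) - 19\right)^{2} = \left(\left(- \frac{2}{3} - 12\right) - 19\right)^{2} = \left(- \frac{38}{3} - 19\right)^{2} = \left(- \frac{95}{3}\right)^{2} = \frac{9025}{9} \approx 1002.8$)
$\frac{3042}{\left(-126\right) 3} + \frac{u{\left(-2 \right)}}{l} = \frac{3042}{\left(-126\right) 3} + \frac{18 - -2}{\frac{9025}{9}} = \frac{3042}{-378} + \left(18 + 2\right) \frac{9}{9025} = 3042 \left(- \frac{1}{378}\right) + 20 \cdot \frac{9}{9025} = - \frac{169}{21} + \frac{36}{1805} = - \frac{304289}{37905}$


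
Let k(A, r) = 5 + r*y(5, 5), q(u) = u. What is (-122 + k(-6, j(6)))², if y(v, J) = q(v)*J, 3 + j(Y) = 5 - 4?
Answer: 27889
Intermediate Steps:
j(Y) = -2 (j(Y) = -3 + (5 - 4) = -3 + 1 = -2)
y(v, J) = J*v (y(v, J) = v*J = J*v)
k(A, r) = 5 + 25*r (k(A, r) = 5 + r*(5*5) = 5 + r*25 = 5 + 25*r)
(-122 + k(-6, j(6)))² = (-122 + (5 + 25*(-2)))² = (-122 + (5 - 50))² = (-122 - 45)² = (-167)² = 27889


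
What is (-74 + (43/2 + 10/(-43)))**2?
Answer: 20566225/7396 ≈ 2780.7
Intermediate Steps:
(-74 + (43/2 + 10/(-43)))**2 = (-74 + (43*(1/2) + 10*(-1/43)))**2 = (-74 + (43/2 - 10/43))**2 = (-74 + 1829/86)**2 = (-4535/86)**2 = 20566225/7396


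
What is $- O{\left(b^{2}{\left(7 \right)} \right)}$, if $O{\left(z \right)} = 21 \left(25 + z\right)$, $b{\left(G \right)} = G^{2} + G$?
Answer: $-66381$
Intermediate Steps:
$b{\left(G \right)} = G + G^{2}$
$O{\left(z \right)} = 525 + 21 z$
$- O{\left(b^{2}{\left(7 \right)} \right)} = - (525 + 21 \left(7 \left(1 + 7\right)\right)^{2}) = - (525 + 21 \left(7 \cdot 8\right)^{2}) = - (525 + 21 \cdot 56^{2}) = - (525 + 21 \cdot 3136) = - (525 + 65856) = \left(-1\right) 66381 = -66381$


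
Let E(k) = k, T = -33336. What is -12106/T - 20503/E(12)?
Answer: -14236307/8334 ≈ -1708.2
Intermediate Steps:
-12106/T - 20503/E(12) = -12106/(-33336) - 20503/12 = -12106*(-1/33336) - 20503*1/12 = 6053/16668 - 20503/12 = -14236307/8334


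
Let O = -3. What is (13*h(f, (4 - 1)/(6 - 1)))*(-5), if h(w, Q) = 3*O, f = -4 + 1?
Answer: 585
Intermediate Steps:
f = -3
h(w, Q) = -9 (h(w, Q) = 3*(-3) = -9)
(13*h(f, (4 - 1)/(6 - 1)))*(-5) = (13*(-9))*(-5) = -117*(-5) = 585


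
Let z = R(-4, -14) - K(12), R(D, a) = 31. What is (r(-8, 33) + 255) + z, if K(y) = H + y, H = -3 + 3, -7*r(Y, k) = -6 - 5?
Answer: 1929/7 ≈ 275.57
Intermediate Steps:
r(Y, k) = 11/7 (r(Y, k) = -(-6 - 5)/7 = -1/7*(-11) = 11/7)
H = 0
K(y) = y (K(y) = 0 + y = y)
z = 19 (z = 31 - 1*12 = 31 - 12 = 19)
(r(-8, 33) + 255) + z = (11/7 + 255) + 19 = 1796/7 + 19 = 1929/7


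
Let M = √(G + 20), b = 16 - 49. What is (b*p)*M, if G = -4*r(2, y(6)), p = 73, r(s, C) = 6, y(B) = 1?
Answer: -4818*I ≈ -4818.0*I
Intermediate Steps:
b = -33
G = -24 (G = -4*6 = -24)
M = 2*I (M = √(-24 + 20) = √(-4) = 2*I ≈ 2.0*I)
(b*p)*M = (-33*73)*(2*I) = -4818*I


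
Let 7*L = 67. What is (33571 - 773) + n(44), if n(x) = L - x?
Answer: 229345/7 ≈ 32764.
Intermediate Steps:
L = 67/7 (L = (⅐)*67 = 67/7 ≈ 9.5714)
n(x) = 67/7 - x
(33571 - 773) + n(44) = (33571 - 773) + (67/7 - 1*44) = 32798 + (67/7 - 44) = 32798 - 241/7 = 229345/7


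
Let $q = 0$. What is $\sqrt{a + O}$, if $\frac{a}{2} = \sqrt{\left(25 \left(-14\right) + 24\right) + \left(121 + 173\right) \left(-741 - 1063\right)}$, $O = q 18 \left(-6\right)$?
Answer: $2^{\frac{3}{4}} \sqrt[4]{265351} \sqrt{i} \approx 26.991 + 26.991 i$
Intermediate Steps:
$O = 0$ ($O = 0 \cdot 18 \left(-6\right) = 0 \left(-6\right) = 0$)
$a = 2 i \sqrt{530702}$ ($a = 2 \sqrt{\left(25 \left(-14\right) + 24\right) + \left(121 + 173\right) \left(-741 - 1063\right)} = 2 \sqrt{\left(-350 + 24\right) + 294 \left(-1804\right)} = 2 \sqrt{-326 - 530376} = 2 \sqrt{-530702} = 2 i \sqrt{530702} \approx 1457.0 i$)
$\sqrt{a + O} = \sqrt{2 i \sqrt{530702} + 0} = \sqrt{2 i \sqrt{530702}} = 2^{\frac{3}{4}} \sqrt[4]{265351} \sqrt{i}$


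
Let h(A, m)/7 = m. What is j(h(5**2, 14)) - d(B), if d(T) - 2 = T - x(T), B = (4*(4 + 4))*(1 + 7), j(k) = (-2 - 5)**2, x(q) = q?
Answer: 47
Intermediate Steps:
h(A, m) = 7*m
j(k) = 49 (j(k) = (-7)**2 = 49)
B = 256 (B = (4*8)*8 = 32*8 = 256)
d(T) = 2 (d(T) = 2 + (T - T) = 2 + 0 = 2)
j(h(5**2, 14)) - d(B) = 49 - 1*2 = 49 - 2 = 47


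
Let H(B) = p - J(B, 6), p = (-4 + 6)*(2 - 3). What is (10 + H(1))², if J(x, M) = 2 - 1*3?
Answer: 81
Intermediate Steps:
J(x, M) = -1 (J(x, M) = 2 - 3 = -1)
p = -2 (p = 2*(-1) = -2)
H(B) = -1 (H(B) = -2 - 1*(-1) = -2 + 1 = -1)
(10 + H(1))² = (10 - 1)² = 9² = 81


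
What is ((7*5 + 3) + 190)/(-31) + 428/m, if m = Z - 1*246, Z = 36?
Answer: -30574/3255 ≈ -9.3929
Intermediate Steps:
m = -210 (m = 36 - 1*246 = 36 - 246 = -210)
((7*5 + 3) + 190)/(-31) + 428/m = ((7*5 + 3) + 190)/(-31) + 428/(-210) = ((35 + 3) + 190)*(-1/31) + 428*(-1/210) = (38 + 190)*(-1/31) - 214/105 = 228*(-1/31) - 214/105 = -228/31 - 214/105 = -30574/3255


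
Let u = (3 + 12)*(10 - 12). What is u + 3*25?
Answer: 45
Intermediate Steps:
u = -30 (u = 15*(-2) = -30)
u + 3*25 = -30 + 3*25 = -30 + 75 = 45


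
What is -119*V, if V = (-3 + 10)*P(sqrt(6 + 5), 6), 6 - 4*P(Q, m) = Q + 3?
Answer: -2499/4 + 833*sqrt(11)/4 ≈ 65.937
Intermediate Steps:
P(Q, m) = 3/4 - Q/4 (P(Q, m) = 3/2 - (Q + 3)/4 = 3/2 - (3 + Q)/4 = 3/2 + (-3/4 - Q/4) = 3/4 - Q/4)
V = 21/4 - 7*sqrt(11)/4 (V = (-3 + 10)*(3/4 - sqrt(6 + 5)/4) = 7*(3/4 - sqrt(11)/4) = 21/4 - 7*sqrt(11)/4 ≈ -0.55409)
-119*V = -119*(21/4 - 7*sqrt(11)/4) = -2499/4 + 833*sqrt(11)/4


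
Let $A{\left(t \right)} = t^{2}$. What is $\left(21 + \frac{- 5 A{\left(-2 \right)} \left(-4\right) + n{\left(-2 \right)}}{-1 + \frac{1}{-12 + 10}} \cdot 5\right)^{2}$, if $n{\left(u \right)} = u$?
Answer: $57121$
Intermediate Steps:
$\left(21 + \frac{- 5 A{\left(-2 \right)} \left(-4\right) + n{\left(-2 \right)}}{-1 + \frac{1}{-12 + 10}} \cdot 5\right)^{2} = \left(21 + \frac{- 5 \left(-2\right)^{2} \left(-4\right) - 2}{-1 + \frac{1}{-12 + 10}} \cdot 5\right)^{2} = \left(21 + \frac{\left(-5\right) 4 \left(-4\right) - 2}{-1 + \frac{1}{-2}} \cdot 5\right)^{2} = \left(21 + \frac{\left(-20\right) \left(-4\right) - 2}{-1 - \frac{1}{2}} \cdot 5\right)^{2} = \left(21 + \frac{80 - 2}{- \frac{3}{2}} \cdot 5\right)^{2} = \left(21 + 78 \left(- \frac{2}{3}\right) 5\right)^{2} = \left(21 - 260\right)^{2} = \left(-239\right)^{2} = 57121$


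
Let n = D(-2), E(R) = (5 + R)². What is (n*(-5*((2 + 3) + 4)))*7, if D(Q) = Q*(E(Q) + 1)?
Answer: 6300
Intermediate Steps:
D(Q) = Q*(1 + (5 + Q)²) (D(Q) = Q*((5 + Q)² + 1) = Q*(1 + (5 + Q)²))
n = -20 (n = -2*(1 + (5 - 2)²) = -2*(1 + 3²) = -2*(1 + 9) = -2*10 = -20)
(n*(-5*((2 + 3) + 4)))*7 = -(-100)*((2 + 3) + 4)*7 = -(-100)*(5 + 4)*7 = -(-100)*9*7 = -20*(-45)*7 = 900*7 = 6300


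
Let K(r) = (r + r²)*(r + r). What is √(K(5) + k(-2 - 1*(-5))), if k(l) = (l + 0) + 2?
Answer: √305 ≈ 17.464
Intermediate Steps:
K(r) = 2*r*(r + r²) (K(r) = (r + r²)*(2*r) = 2*r*(r + r²))
k(l) = 2 + l (k(l) = l + 2 = 2 + l)
√(K(5) + k(-2 - 1*(-5))) = √(2*5²*(1 + 5) + (2 + (-2 - 1*(-5)))) = √(2*25*6 + (2 + (-2 + 5))) = √(300 + (2 + 3)) = √(300 + 5) = √305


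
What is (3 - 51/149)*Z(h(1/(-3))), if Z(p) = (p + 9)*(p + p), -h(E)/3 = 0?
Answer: 0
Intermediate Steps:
h(E) = 0 (h(E) = -3*0 = 0)
Z(p) = 2*p*(9 + p) (Z(p) = (9 + p)*(2*p) = 2*p*(9 + p))
(3 - 51/149)*Z(h(1/(-3))) = (3 - 51/149)*(2*0*(9 + 0)) = (3 - 51*1/149)*(2*0*9) = (3 - 51/149)*0 = (396/149)*0 = 0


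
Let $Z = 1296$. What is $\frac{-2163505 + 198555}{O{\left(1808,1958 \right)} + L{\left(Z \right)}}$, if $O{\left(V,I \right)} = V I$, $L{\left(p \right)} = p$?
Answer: $- \frac{196495}{354136} \approx -0.55486$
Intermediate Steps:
$O{\left(V,I \right)} = I V$
$\frac{-2163505 + 198555}{O{\left(1808,1958 \right)} + L{\left(Z \right)}} = \frac{-2163505 + 198555}{1958 \cdot 1808 + 1296} = - \frac{1964950}{3540064 + 1296} = - \frac{1964950}{3541360} = \left(-1964950\right) \frac{1}{3541360} = - \frac{196495}{354136}$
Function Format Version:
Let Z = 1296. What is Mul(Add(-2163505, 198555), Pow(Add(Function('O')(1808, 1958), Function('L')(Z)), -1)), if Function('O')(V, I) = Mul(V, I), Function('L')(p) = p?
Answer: Rational(-196495, 354136) ≈ -0.55486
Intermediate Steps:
Function('O')(V, I) = Mul(I, V)
Mul(Add(-2163505, 198555), Pow(Add(Function('O')(1808, 1958), Function('L')(Z)), -1)) = Mul(Add(-2163505, 198555), Pow(Add(Mul(1958, 1808), 1296), -1)) = Mul(-1964950, Pow(Add(3540064, 1296), -1)) = Mul(-1964950, Pow(3541360, -1)) = Mul(-1964950, Rational(1, 3541360)) = Rational(-196495, 354136)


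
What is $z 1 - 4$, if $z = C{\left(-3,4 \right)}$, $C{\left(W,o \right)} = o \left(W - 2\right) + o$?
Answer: $-20$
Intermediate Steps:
$C{\left(W,o \right)} = o + o \left(-2 + W\right)$ ($C{\left(W,o \right)} = o \left(W - 2\right) + o = o \left(-2 + W\right) + o = o + o \left(-2 + W\right)$)
$z = -16$ ($z = 4 \left(-1 - 3\right) = 4 \left(-4\right) = -16$)
$z 1 - 4 = \left(-16\right) 1 - 4 = -16 - 4 = -20$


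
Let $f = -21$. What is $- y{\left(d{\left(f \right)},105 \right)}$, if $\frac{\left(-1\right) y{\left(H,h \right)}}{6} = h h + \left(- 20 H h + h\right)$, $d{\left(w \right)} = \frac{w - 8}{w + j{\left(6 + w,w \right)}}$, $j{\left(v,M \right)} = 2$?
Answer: $\frac{903420}{19} \approx 47548.0$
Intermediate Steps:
$d{\left(w \right)} = \frac{-8 + w}{2 + w}$ ($d{\left(w \right)} = \frac{w - 8}{w + 2} = \frac{-8 + w}{2 + w}$)
$y{\left(H,h \right)} = - 6 h - 6 h^{2} + 120 H h$ ($y{\left(H,h \right)} = - 6 \left(h h + \left(- 20 H h + h\right)\right) = - 6 \left(h^{2} - \left(- h + 20 H h\right)\right) = - 6 \left(h + h^{2} - 20 H h\right) = - 6 h - 6 h^{2} + 120 H h$)
$- y{\left(d{\left(f \right)},105 \right)} = - 6 \cdot 105 \left(-1 - 105 + 20 \frac{-8 - 21}{2 - 21}\right) = - 6 \cdot 105 \left(-1 - 105 + 20 \frac{1}{-19} \left(-29\right)\right) = - 6 \cdot 105 \left(-1 - 105 + 20 \left(\left(- \frac{1}{19}\right) \left(-29\right)\right)\right) = - 6 \cdot 105 \left(-1 - 105 + 20 \cdot \frac{29}{19}\right) = - 6 \cdot 105 \left(-1 - 105 + \frac{580}{19}\right) = - \frac{6 \cdot 105 \left(-1434\right)}{19} = \left(-1\right) \left(- \frac{903420}{19}\right) = \frac{903420}{19}$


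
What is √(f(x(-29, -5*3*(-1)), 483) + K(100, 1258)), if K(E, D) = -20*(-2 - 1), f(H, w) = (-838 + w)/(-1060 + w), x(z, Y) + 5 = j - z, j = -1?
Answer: 5*√807223/577 ≈ 7.7856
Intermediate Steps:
x(z, Y) = -6 - z (x(z, Y) = -5 + (-1 - z) = -6 - z)
f(H, w) = (-838 + w)/(-1060 + w)
K(E, D) = 60 (K(E, D) = -20*(-3) = 60)
√(f(x(-29, -5*3*(-1)), 483) + K(100, 1258)) = √((-838 + 483)/(-1060 + 483) + 60) = √(-355/(-577) + 60) = √(-1/577*(-355) + 60) = √(355/577 + 60) = √(34975/577) = 5*√807223/577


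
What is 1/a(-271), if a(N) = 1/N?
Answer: -271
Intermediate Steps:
1/a(-271) = 1/(1/(-271)) = 1/(-1/271) = -271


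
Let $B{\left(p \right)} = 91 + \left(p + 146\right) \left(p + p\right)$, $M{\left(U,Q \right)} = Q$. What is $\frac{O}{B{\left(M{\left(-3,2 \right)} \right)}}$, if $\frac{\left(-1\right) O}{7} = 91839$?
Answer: $- \frac{642873}{683} \approx -941.25$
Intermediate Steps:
$O = -642873$ ($O = \left(-7\right) 91839 = -642873$)
$B{\left(p \right)} = 91 + 2 p \left(146 + p\right)$ ($B{\left(p \right)} = 91 + \left(146 + p\right) 2 p = 91 + 2 p \left(146 + p\right)$)
$\frac{O}{B{\left(M{\left(-3,2 \right)} \right)}} = - \frac{642873}{91 + 2 \cdot 2^{2} + 292 \cdot 2} = - \frac{642873}{91 + 2 \cdot 4 + 584} = - \frac{642873}{91 + 8 + 584} = - \frac{642873}{683}$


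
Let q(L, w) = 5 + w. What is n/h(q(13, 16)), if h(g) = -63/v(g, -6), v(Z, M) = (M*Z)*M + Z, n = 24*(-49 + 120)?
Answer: -21016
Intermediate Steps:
n = 1704 (n = 24*71 = 1704)
v(Z, M) = Z + Z*M² (v(Z, M) = Z*M² + Z = Z + Z*M²)
h(g) = -63/(37*g) (h(g) = -63*1/(g*(1 + (-6)²)) = -63*1/(g*(1 + 36)) = -63*1/(37*g) = -63/(37*g))
n/h(q(13, 16)) = 1704/((-63/(37*(5 + 16)))) = 1704/((-63/37/21)) = 1704/((-63/37*1/21)) = 1704/(-3/37) = 1704*(-37/3) = -21016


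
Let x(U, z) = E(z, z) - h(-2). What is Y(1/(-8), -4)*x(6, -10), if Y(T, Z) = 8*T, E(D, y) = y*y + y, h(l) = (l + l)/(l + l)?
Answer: -89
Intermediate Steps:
h(l) = 1 (h(l) = (2*l)/((2*l)) = (2*l)*(1/(2*l)) = 1)
E(D, y) = y + y² (E(D, y) = y² + y = y + y²)
x(U, z) = -1 + z*(1 + z) (x(U, z) = z*(1 + z) - 1*1 = z*(1 + z) - 1 = -1 + z*(1 + z))
Y(1/(-8), -4)*x(6, -10) = (8/(-8))*(-1 - 10*(1 - 10)) = (8*(-⅛))*(-1 - 10*(-9)) = -(-1 + 90) = -1*89 = -89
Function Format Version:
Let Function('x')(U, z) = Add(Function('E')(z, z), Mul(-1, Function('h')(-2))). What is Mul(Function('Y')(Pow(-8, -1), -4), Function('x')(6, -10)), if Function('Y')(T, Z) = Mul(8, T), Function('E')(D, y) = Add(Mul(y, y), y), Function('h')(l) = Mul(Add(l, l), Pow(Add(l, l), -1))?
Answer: -89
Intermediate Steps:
Function('h')(l) = 1 (Function('h')(l) = Mul(Mul(2, l), Pow(Mul(2, l), -1)) = Mul(Mul(2, l), Mul(Rational(1, 2), Pow(l, -1))) = 1)
Function('E')(D, y) = Add(y, Pow(y, 2)) (Function('E')(D, y) = Add(Pow(y, 2), y) = Add(y, Pow(y, 2)))
Function('x')(U, z) = Add(-1, Mul(z, Add(1, z))) (Function('x')(U, z) = Add(Mul(z, Add(1, z)), Mul(-1, 1)) = Add(Mul(z, Add(1, z)), -1) = Add(-1, Mul(z, Add(1, z))))
Mul(Function('Y')(Pow(-8, -1), -4), Function('x')(6, -10)) = Mul(Mul(8, Pow(-8, -1)), Add(-1, Mul(-10, Add(1, -10)))) = Mul(Mul(8, Rational(-1, 8)), Add(-1, Mul(-10, -9))) = Mul(-1, Add(-1, 90)) = Mul(-1, 89) = -89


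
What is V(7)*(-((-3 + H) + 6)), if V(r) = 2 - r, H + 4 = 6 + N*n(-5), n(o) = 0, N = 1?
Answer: 25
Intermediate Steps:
H = 2 (H = -4 + (6 + 1*0) = -4 + (6 + 0) = -4 + 6 = 2)
V(7)*(-((-3 + H) + 6)) = (2 - 1*7)*(-((-3 + 2) + 6)) = (2 - 7)*(-(-1 + 6)) = -(-5)*5 = -5*(-5) = 25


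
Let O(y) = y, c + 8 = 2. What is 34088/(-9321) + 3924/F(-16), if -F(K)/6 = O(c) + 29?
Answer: -6879958/214383 ≈ -32.092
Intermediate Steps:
c = -6 (c = -8 + 2 = -6)
F(K) = -138 (F(K) = -6*(-6 + 29) = -6*23 = -138)
34088/(-9321) + 3924/F(-16) = 34088/(-9321) + 3924/(-138) = 34088*(-1/9321) + 3924*(-1/138) = -34088/9321 - 654/23 = -6879958/214383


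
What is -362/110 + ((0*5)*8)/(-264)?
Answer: -181/55 ≈ -3.2909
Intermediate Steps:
-362/110 + ((0*5)*8)/(-264) = -362*1/110 + (0*8)*(-1/264) = -181/55 + 0*(-1/264) = -181/55 + 0 = -181/55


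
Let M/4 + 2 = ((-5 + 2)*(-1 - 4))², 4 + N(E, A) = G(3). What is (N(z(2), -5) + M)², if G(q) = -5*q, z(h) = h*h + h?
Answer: 762129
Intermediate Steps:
z(h) = h + h² (z(h) = h² + h = h + h²)
N(E, A) = -19 (N(E, A) = -4 - 5*3 = -4 - 15 = -19)
M = 892 (M = -8 + 4*((-5 + 2)*(-1 - 4))² = -8 + 4*(-3*(-5))² = -8 + 4*15² = -8 + 4*225 = -8 + 900 = 892)
(N(z(2), -5) + M)² = (-19 + 892)² = 873² = 762129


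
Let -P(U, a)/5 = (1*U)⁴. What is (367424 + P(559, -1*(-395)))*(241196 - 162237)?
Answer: -38549482159214379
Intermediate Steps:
P(U, a) = -5*U⁴
(367424 + P(559, -1*(-395)))*(241196 - 162237) = (367424 - 5*559⁴)*(241196 - 162237) = (367424 - 5*97644375361)*78959 = (367424 - 488221876805)*78959 = -488221509381*78959 = -38549482159214379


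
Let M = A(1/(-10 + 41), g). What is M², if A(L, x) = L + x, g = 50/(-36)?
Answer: 573049/311364 ≈ 1.8404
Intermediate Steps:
g = -25/18 (g = 50*(-1/36) = -25/18 ≈ -1.3889)
M = -757/558 (M = 1/(-10 + 41) - 25/18 = 1/31 - 25/18 = -757/558 ≈ -1.3566)
M² = (-757/558)² = 573049/311364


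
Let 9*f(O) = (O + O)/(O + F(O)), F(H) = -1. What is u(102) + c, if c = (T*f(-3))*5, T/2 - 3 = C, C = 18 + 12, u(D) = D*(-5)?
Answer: -455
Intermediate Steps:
u(D) = -5*D
C = 30
T = 66 (T = 6 + 2*30 = 6 + 60 = 66)
f(O) = 2*O/(9*(-1 + O)) (f(O) = ((O + O)/(O - 1))/9 = ((2*O)/(-1 + O))/9 = (2*O/(-1 + O))/9 = 2*O/(9*(-1 + O)))
c = 55 (c = (66*((2/9)*(-3)/(-1 - 3)))*5 = (66*((2/9)*(-3)/(-4)))*5 = (66*((2/9)*(-3)*(-¼)))*5 = (66*(⅙))*5 = 11*5 = 55)
u(102) + c = -5*102 + 55 = -510 + 55 = -455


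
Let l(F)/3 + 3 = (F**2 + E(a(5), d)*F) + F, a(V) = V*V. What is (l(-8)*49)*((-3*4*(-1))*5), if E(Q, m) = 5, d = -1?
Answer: 114660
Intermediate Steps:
a(V) = V**2
l(F) = -9 + 3*F**2 + 18*F (l(F) = -9 + 3*((F**2 + 5*F) + F) = -9 + 3*(F**2 + 6*F) = -9 + (3*F**2 + 18*F) = -9 + 3*F**2 + 18*F)
(l(-8)*49)*((-3*4*(-1))*5) = ((-9 + 3*(-8)**2 + 18*(-8))*49)*((-3*4*(-1))*5) = ((-9 + 3*64 - 144)*49)*(-12*(-1)*5) = ((-9 + 192 - 144)*49)*(12*5) = (39*49)*60 = 1911*60 = 114660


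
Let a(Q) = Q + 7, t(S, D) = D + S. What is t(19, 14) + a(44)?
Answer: 84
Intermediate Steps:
a(Q) = 7 + Q
t(19, 14) + a(44) = (14 + 19) + (7 + 44) = 33 + 51 = 84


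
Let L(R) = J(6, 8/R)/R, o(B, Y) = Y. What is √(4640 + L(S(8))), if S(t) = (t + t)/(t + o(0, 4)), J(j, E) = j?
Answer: √18578/2 ≈ 68.151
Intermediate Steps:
S(t) = 2*t/(4 + t) (S(t) = (t + t)/(t + 4) = (2*t)/(4 + t) = 2*t/(4 + t))
L(R) = 6/R
√(4640 + L(S(8))) = √(4640 + 6/((2*8/(4 + 8)))) = √(4640 + 6/((2*8/12))) = √(4640 + 6/((2*8*(1/12)))) = √(4640 + 6/(4/3)) = √(4640 + 6*(¾)) = √(4640 + 9/2) = √(9289/2) = √18578/2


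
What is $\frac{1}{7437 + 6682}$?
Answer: $\frac{1}{14119} \approx 7.0826 \cdot 10^{-5}$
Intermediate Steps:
$\frac{1}{7437 + 6682} = \frac{1}{14119}$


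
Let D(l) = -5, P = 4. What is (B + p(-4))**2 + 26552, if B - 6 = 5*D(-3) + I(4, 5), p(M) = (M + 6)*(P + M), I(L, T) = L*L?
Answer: 26561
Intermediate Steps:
I(L, T) = L**2
p(M) = (4 + M)*(6 + M) (p(M) = (M + 6)*(4 + M) = (6 + M)*(4 + M) = (4 + M)*(6 + M))
B = -3 (B = 6 + (5*(-5) + 4**2) = 6 + (-25 + 16) = 6 - 9 = -3)
(B + p(-4))**2 + 26552 = (-3 + (24 + (-4)**2 + 10*(-4)))**2 + 26552 = (-3 + (24 + 16 - 40))**2 + 26552 = (-3 + 0)**2 + 26552 = (-3)**2 + 26552 = 9 + 26552 = 26561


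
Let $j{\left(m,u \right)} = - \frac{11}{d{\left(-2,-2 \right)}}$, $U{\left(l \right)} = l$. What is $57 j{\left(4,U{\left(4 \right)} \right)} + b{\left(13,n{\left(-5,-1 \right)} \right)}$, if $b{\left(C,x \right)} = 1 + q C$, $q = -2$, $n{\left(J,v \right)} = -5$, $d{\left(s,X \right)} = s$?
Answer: $\frac{577}{2} \approx 288.5$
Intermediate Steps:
$j{\left(m,u \right)} = \frac{11}{2}$ ($j{\left(m,u \right)} = - \frac{11}{-2} = \left(-11\right) \left(- \frac{1}{2}\right) = \frac{11}{2}$)
$b{\left(C,x \right)} = 1 - 2 C$
$57 j{\left(4,U{\left(4 \right)} \right)} + b{\left(13,n{\left(-5,-1 \right)} \right)} = 57 \cdot \frac{11}{2} + \left(1 - 26\right) = \frac{627}{2} + \left(1 - 26\right) = \frac{627}{2} - 25 = \frac{577}{2}$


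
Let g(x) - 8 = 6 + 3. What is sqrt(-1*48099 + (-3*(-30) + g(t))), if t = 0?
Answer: 2*I*sqrt(11998) ≈ 219.07*I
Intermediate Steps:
g(x) = 17 (g(x) = 8 + (6 + 3) = 8 + 9 = 17)
sqrt(-1*48099 + (-3*(-30) + g(t))) = sqrt(-1*48099 + (-3*(-30) + 17)) = sqrt(-48099 + (90 + 17)) = sqrt(-48099 + 107) = sqrt(-47992) = 2*I*sqrt(11998)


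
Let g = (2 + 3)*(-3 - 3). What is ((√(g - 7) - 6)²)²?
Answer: (6 - I*√37)⁴ ≈ -5327.0 + 145.99*I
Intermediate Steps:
g = -30 (g = 5*(-6) = -30)
((√(g - 7) - 6)²)² = ((√(-30 - 7) - 6)²)² = ((√(-37) - 6)²)² = ((I*√37 - 6)²)² = ((-6 + I*√37)²)² = (-6 + I*√37)⁴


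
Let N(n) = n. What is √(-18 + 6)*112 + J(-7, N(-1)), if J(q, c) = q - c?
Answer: -6 + 224*I*√3 ≈ -6.0 + 387.98*I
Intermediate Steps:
√(-18 + 6)*112 + J(-7, N(-1)) = √(-18 + 6)*112 + (-7 - 1*(-1)) = √(-12)*112 + (-7 + 1) = (2*I*√3)*112 - 6 = 224*I*√3 - 6 = -6 + 224*I*√3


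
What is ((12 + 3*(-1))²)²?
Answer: 6561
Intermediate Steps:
((12 + 3*(-1))²)² = ((12 - 3)²)² = (9²)² = 81² = 6561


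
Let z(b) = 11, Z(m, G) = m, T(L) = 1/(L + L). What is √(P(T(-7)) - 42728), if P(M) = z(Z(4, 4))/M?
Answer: I*√42882 ≈ 207.08*I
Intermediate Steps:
T(L) = 1/(2*L)
P(M) = 11/M
√(P(T(-7)) - 42728) = √(11/(((½)/(-7))) - 42728) = √(11/(((½)*(-⅐))) - 42728) = √(11/(-1/14) - 42728) = √(11*(-14) - 42728) = √(-154 - 42728) = √(-42882) = I*√42882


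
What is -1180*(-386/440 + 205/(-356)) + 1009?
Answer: 2666479/979 ≈ 2723.7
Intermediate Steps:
-1180*(-386/440 + 205/(-356)) + 1009 = -1180*(-386*1/440 + 205*(-1/356)) + 1009 = -1180*(-193/220 - 205/356) + 1009 = -1180*(-7113/4895) + 1009 = 1678668/979 + 1009 = 2666479/979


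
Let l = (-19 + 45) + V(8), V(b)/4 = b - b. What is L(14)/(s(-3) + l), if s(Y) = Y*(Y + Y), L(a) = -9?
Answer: -9/44 ≈ -0.20455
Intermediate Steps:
s(Y) = 2*Y**2 (s(Y) = Y*(2*Y) = 2*Y**2)
V(b) = 0 (V(b) = 4*(b - b) = 4*0 = 0)
l = 26 (l = (-19 + 45) + 0 = 26 + 0 = 26)
L(14)/(s(-3) + l) = -9/(2*(-3)**2 + 26) = -9/(2*9 + 26) = -9/(18 + 26) = -9/44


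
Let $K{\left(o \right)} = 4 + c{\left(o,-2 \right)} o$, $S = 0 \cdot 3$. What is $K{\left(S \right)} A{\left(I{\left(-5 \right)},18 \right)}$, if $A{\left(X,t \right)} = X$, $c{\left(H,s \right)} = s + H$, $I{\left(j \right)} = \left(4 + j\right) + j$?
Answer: $-24$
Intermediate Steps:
$I{\left(j \right)} = 4 + 2 j$
$S = 0$
$c{\left(H,s \right)} = H + s$
$K{\left(o \right)} = 4 + o \left(-2 + o\right)$ ($K{\left(o \right)} = 4 + \left(o - 2\right) o = 4 + \left(-2 + o\right) o = 4 + o \left(-2 + o\right)$)
$K{\left(S \right)} A{\left(I{\left(-5 \right)},18 \right)} = \left(4 + 0 \left(-2 + 0\right)\right) \left(4 + 2 \left(-5\right)\right) = \left(4 + 0 \left(-2\right)\right) \left(4 - 10\right) = \left(4 + 0\right) \left(-6\right) = 4 \left(-6\right) = -24$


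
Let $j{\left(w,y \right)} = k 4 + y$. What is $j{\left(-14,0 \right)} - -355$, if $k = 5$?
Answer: $375$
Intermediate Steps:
$j{\left(w,y \right)} = 20 + y$ ($j{\left(w,y \right)} = 5 \cdot 4 + y = 20 + y$)
$j{\left(-14,0 \right)} - -355 = \left(20 + 0\right) - -355 = 20 + 355 = 375$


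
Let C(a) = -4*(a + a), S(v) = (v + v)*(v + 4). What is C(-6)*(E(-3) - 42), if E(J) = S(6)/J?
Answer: -3936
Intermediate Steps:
S(v) = 2*v*(4 + v) (S(v) = (2*v)*(4 + v) = 2*v*(4 + v))
C(a) = -8*a
E(J) = 120/J (E(J) = (2*6*(4 + 6))/J = (2*6*10)/J = 120/J)
C(-6)*(E(-3) - 42) = (-8*(-6))*(120/(-3) - 42) = 48*(120*(-⅓) - 42) = 48*(-40 - 42) = 48*(-82) = -3936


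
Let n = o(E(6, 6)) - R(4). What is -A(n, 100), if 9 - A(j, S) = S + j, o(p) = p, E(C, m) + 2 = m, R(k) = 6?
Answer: 89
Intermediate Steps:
E(C, m) = -2 + m
n = -2 (n = (-2 + 6) - 1*6 = 4 - 6 = -2)
A(j, S) = 9 - S - j (A(j, S) = 9 - (S + j) = 9 + (-S - j) = 9 - S - j)
-A(n, 100) = -(9 - 1*100 - 1*(-2)) = -(9 - 100 + 2) = -1*(-89) = 89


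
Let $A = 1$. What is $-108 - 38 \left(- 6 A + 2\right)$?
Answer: $44$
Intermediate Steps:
$-108 - 38 \left(- 6 A + 2\right) = -108 - 38 \left(\left(-6\right) 1 + 2\right) = -108 - 38 \left(-6 + 2\right) = -108 - -152 = -108 + 152 = 44$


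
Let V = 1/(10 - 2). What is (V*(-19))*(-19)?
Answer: 361/8 ≈ 45.125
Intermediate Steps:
V = ⅛ (V = 1/8 = ⅛ ≈ 0.12500)
(V*(-19))*(-19) = ((⅛)*(-19))*(-19) = -19/8*(-19) = 361/8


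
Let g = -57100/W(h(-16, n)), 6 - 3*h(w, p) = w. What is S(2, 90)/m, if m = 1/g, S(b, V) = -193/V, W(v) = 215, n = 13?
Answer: 220406/387 ≈ 569.52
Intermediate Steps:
h(w, p) = 2 - w/3
g = -11420/43 (g = -57100/215 = -57100*1/215 = -11420/43 ≈ -265.58)
m = -43/11420 (m = 1/(-11420/43) = -43/11420 ≈ -0.0037653)
S(2, 90)/m = (-193/90)/(-43/11420) = -193*1/90*(-11420/43) = -193/90*(-11420/43) = 220406/387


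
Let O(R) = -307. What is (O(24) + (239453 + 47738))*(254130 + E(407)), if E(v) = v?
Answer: 73022592708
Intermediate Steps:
(O(24) + (239453 + 47738))*(254130 + E(407)) = (-307 + (239453 + 47738))*(254130 + 407) = (-307 + 287191)*254537 = 286884*254537 = 73022592708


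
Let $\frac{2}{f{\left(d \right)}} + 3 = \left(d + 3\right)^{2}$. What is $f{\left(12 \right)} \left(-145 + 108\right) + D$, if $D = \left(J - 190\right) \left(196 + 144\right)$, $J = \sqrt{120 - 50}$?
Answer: $- \frac{193801}{3} + 340 \sqrt{70} \approx -61756.0$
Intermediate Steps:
$J = \sqrt{70} \approx 8.3666$
$D = -64600 + 340 \sqrt{70}$ ($D = \left(\sqrt{70} - 190\right) \left(196 + 144\right) = \left(-190 + \sqrt{70}\right) 340 = -64600 + 340 \sqrt{70} \approx -61755.0$)
$f{\left(d \right)} = \frac{2}{-3 + \left(3 + d\right)^{2}}$ ($f{\left(d \right)} = \frac{2}{-3 + \left(d + 3\right)^{2}} = \frac{2}{-3 + \left(3 + d\right)^{2}}$)
$f{\left(12 \right)} \left(-145 + 108\right) + D = \frac{2}{-3 + \left(3 + 12\right)^{2}} \left(-145 + 108\right) - \left(64600 - 340 \sqrt{70}\right) = \frac{2}{-3 + 15^{2}} \left(-37\right) - \left(64600 - 340 \sqrt{70}\right) = \frac{2}{-3 + 225} \left(-37\right) - \left(64600 - 340 \sqrt{70}\right) = \frac{2}{222} \left(-37\right) - \left(64600 - 340 \sqrt{70}\right) = 2 \cdot \frac{1}{222} \left(-37\right) - \left(64600 - 340 \sqrt{70}\right) = \frac{1}{111} \left(-37\right) - \left(64600 - 340 \sqrt{70}\right) = - \frac{1}{3} - \left(64600 - 340 \sqrt{70}\right) = - \frac{193801}{3} + 340 \sqrt{70}$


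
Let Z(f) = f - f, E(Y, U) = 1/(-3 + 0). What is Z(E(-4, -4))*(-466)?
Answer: 0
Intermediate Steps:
E(Y, U) = -⅓ (E(Y, U) = 1/(-3) = -⅓)
Z(f) = 0
Z(E(-4, -4))*(-466) = 0*(-466) = 0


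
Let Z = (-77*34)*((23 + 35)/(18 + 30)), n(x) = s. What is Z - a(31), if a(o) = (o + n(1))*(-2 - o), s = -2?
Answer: -26477/12 ≈ -2206.4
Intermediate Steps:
n(x) = -2
Z = -37961/12 (Z = -151844/48 = -2618*29/24 = -37961/12 ≈ -3163.4)
a(o) = (-2 + o)*(-2 - o) (a(o) = (o - 2)*(-2 - o) = (-2 + o)*(-2 - o))
Z - a(31) = -37961/12 - (4 - 1*31²) = -37961/12 - (4 - 1*961) = -37961/12 - (4 - 961) = -37961/12 - 1*(-957) = -37961/12 + 957 = -26477/12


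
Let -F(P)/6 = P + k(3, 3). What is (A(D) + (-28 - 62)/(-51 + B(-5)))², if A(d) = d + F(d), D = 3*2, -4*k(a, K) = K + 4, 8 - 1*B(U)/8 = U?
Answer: 5049009/11236 ≈ 449.36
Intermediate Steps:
B(U) = 64 - 8*U
k(a, K) = -1 - K/4 (k(a, K) = -(K + 4)/4 = -(4 + K)/4 = -1 - K/4)
D = 6
F(P) = 21/2 - 6*P (F(P) = -6*(P + (-1 - ¼*3)) = -6*(P + (-1 - ¾)) = -6*(P - 7/4) = -6*(-7/4 + P) = 21/2 - 6*P)
A(d) = 21/2 - 5*d (A(d) = d + (21/2 - 6*d) = 21/2 - 5*d)
(A(D) + (-28 - 62)/(-51 + B(-5)))² = ((21/2 - 5*6) + (-28 - 62)/(-51 + (64 - 8*(-5))))² = ((21/2 - 30) - 90/(-51 + (64 + 40)))² = (-39/2 - 90/(-51 + 104))² = (-39/2 - 90/53)² = (-2247/106)² = 5049009/11236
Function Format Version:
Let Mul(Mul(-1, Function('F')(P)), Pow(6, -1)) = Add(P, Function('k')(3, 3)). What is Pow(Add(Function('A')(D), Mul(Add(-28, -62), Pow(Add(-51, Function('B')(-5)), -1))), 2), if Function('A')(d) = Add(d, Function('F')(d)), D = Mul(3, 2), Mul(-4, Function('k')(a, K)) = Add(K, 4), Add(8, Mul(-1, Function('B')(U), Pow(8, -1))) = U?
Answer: Rational(5049009, 11236) ≈ 449.36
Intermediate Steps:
Function('B')(U) = Add(64, Mul(-8, U))
Function('k')(a, K) = Add(-1, Mul(Rational(-1, 4), K)) (Function('k')(a, K) = Mul(Rational(-1, 4), Add(K, 4)) = Mul(Rational(-1, 4), Add(4, K)) = Add(-1, Mul(Rational(-1, 4), K)))
D = 6
Function('F')(P) = Add(Rational(21, 2), Mul(-6, P)) (Function('F')(P) = Mul(-6, Add(P, Add(-1, Mul(Rational(-1, 4), 3)))) = Mul(-6, Add(P, Add(-1, Rational(-3, 4)))) = Mul(-6, Add(P, Rational(-7, 4))) = Mul(-6, Add(Rational(-7, 4), P)) = Add(Rational(21, 2), Mul(-6, P)))
Function('A')(d) = Add(Rational(21, 2), Mul(-5, d)) (Function('A')(d) = Add(d, Add(Rational(21, 2), Mul(-6, d))) = Add(Rational(21, 2), Mul(-5, d)))
Pow(Add(Function('A')(D), Mul(Add(-28, -62), Pow(Add(-51, Function('B')(-5)), -1))), 2) = Pow(Add(Add(Rational(21, 2), Mul(-5, 6)), Mul(Add(-28, -62), Pow(Add(-51, Add(64, Mul(-8, -5))), -1))), 2) = Pow(Add(Add(Rational(21, 2), -30), Mul(-90, Pow(Add(-51, Add(64, 40)), -1))), 2) = Pow(Add(Rational(-39, 2), Mul(-90, Pow(Add(-51, 104), -1))), 2) = Pow(Add(Rational(-39, 2), Mul(-90, Pow(53, -1))), 2) = Pow(Add(Rational(-39, 2), Mul(-90, Rational(1, 53))), 2) = Pow(Add(Rational(-39, 2), Rational(-90, 53)), 2) = Pow(Rational(-2247, 106), 2) = Rational(5049009, 11236)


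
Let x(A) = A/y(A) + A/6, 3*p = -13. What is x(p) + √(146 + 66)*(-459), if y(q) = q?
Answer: 5/18 - 918*√53 ≈ -6682.9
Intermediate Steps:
p = -13/3 (p = (⅓)*(-13) = -13/3 ≈ -4.3333)
x(A) = 1 + A/6 (x(A) = A/A + A/6 = 1 + A*(⅙) = 1 + A/6)
x(p) + √(146 + 66)*(-459) = (1 + (⅙)*(-13/3)) + √(146 + 66)*(-459) = (1 - 13/18) + √212*(-459) = 5/18 + (2*√53)*(-459) = 5/18 - 918*√53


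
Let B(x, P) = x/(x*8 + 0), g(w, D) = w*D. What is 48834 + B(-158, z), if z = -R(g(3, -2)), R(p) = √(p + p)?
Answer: 390673/8 ≈ 48834.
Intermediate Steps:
g(w, D) = D*w
R(p) = √2*√p (R(p) = √(2*p) = √2*√p)
z = -2*I*√3 (z = -√2*√(-2*3) = -√2*√(-6) = -√2*I*√6 = -2*I*√3 ≈ -3.4641*I)
B(x, P) = ⅛ (B(x, P) = x/(8*x + 0) = x/((8*x)) = x*(1/(8*x)) = ⅛)
48834 + B(-158, z) = 48834 + ⅛ = 390673/8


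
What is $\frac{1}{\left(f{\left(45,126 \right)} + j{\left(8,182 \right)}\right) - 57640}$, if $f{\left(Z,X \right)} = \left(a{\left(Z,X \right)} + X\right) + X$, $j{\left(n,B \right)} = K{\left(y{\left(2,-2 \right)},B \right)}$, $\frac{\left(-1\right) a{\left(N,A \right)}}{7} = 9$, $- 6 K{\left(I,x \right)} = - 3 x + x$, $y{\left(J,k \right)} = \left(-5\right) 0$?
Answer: $- \frac{3}{172171} \approx -1.7425 \cdot 10^{-5}$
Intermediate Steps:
$y{\left(J,k \right)} = 0$
$K{\left(I,x \right)} = \frac{x}{3}$ ($K{\left(I,x \right)} = - \frac{- 3 x + x}{6} = - \frac{\left(-2\right) x}{6} = \frac{x}{3}$)
$a{\left(N,A \right)} = -63$ ($a{\left(N,A \right)} = \left(-7\right) 9 = -63$)
$j{\left(n,B \right)} = \frac{B}{3}$
$f{\left(Z,X \right)} = -63 + 2 X$ ($f{\left(Z,X \right)} = \left(-63 + X\right) + X = -63 + 2 X$)
$\frac{1}{\left(f{\left(45,126 \right)} + j{\left(8,182 \right)}\right) - 57640} = \frac{1}{\left(\left(-63 + 2 \cdot 126\right) + \frac{1}{3} \cdot 182\right) - 57640} = \frac{1}{\left(\left(-63 + 252\right) + \frac{182}{3}\right) - 57640} = \frac{1}{\left(189 + \frac{182}{3}\right) - 57640} = \frac{1}{\frac{749}{3} - 57640} = \frac{1}{- \frac{172171}{3}} = - \frac{3}{172171}$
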